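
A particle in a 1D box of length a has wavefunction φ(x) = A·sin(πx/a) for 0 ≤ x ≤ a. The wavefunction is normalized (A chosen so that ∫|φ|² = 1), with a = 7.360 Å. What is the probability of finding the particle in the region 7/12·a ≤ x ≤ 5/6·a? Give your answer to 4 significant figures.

P ≈ 0.3083

The probability is P = ∫ |φ|² dx over [7/12·a, 5/6·a].
Since A² = 1/(a/2), this is the region integral divided by the full normalization integral.
Let u = x/a; then A² and the length scale cancel, so P = ∫_{7/12}^{5/6} sin(π·u)^2 du ÷ ∫_{0}^{1} sin(π·u)^2 du.
An antiderivative of sin(π·u)^2 is u/2 - sin(2·π·u)/(4·π); evaluating from 7/12 to 5/6 gives -1/(8·π) + √(3)/(8·π) + 1/8, while the full integral is 1/2.
Taking the ratio, P = (-1 + √(3) + π)/(4·π).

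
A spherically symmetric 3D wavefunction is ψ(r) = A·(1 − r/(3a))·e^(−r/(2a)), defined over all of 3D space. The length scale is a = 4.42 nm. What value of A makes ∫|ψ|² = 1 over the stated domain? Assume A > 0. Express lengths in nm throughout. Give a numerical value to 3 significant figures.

A ≈ 0.0372 nm^(-3/2)

Normalization requires ∫|ψ|² 4πr² dr = 1, integrated from 0 to ∞.
The angular integral contributes 4π, leaving ∫₀^∞ r²|ψ|² dr.
Using ∫₀^∞ rⁿ e^(−αr) dr = n!/αⁿ⁺¹, with ψ = A·(1 − r/(3a))·e^(−r/(2a)), the integral evaluates to A²·[8·π·a^3/3].
Hence A² = 1/[8·π·a^3/3].
Substituting a = 4.42 gives A² = 0.001382, so A = 0.03718.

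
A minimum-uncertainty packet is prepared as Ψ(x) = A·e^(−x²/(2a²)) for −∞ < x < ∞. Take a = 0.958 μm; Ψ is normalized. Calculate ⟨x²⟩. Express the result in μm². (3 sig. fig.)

⟨x^2⟩ ≈ 0.459 μm^2

By definition ⟨x²⟩ = ∫ x^2 |Ψ(x)|² dx.
Evaluating both integrals, ⟨x²⟩ = a^2/2.
With a = 0.958, ⟨x^2⟩ = 0.4589.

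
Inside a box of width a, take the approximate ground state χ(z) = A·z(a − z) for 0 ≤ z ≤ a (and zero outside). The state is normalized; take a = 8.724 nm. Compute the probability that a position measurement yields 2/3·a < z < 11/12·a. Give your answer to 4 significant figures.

P ≈ 0.2048

The probability is P = ∫ |χ|² dz over [2/3·a, 11/12·a].
With A² fixed by ∫|χ|² = 1, i.e. A² = (a^5/30)^(−1), substitute and integrate.
In terms of u = z/a (A² and the length scale cancel between numerator and denominator), P = [∫_{2/3}^{11/12} u^2·(1 - u)^2 du] / [∫_{0}^{1} u^2·(1 - u)^2 du].
Using ∫ u^2·(1 - u)^2 du = u^3·(6·u^2 - 15·u + 10)/30, the numerator is ≈ 0.00682629 and the denominator is 1/30.
This works out to P = 0.20479.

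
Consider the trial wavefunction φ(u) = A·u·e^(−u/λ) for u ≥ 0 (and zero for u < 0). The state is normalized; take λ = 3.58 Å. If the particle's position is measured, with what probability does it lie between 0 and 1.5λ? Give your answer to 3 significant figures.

|φ|² is the probability density, so P = ∫_{0}^{1.5λ} |φ|² du.
The normalization integral ∫|φ|²du over the whole domain equals λ^3/4·A², and A² cancels in the ratio.
In terms of t = u/λ (A² and the length scale cancel between numerator and denominator), P = [∫_{0}^{1.5} t^2·e^(-2·t) dt] / [∫_{0}^{∞} t^2·e^(-2·t) dt].
Using ∫ t^2·e^(-2·t) dt = -(2·t^2 + 2·t + 1)·e^(-2·t)/4, the numerator is 1/4 - 17·e^(-3)/8 and the denominator is 1/4.
The result is P = 0.5768.

P ≈ 0.577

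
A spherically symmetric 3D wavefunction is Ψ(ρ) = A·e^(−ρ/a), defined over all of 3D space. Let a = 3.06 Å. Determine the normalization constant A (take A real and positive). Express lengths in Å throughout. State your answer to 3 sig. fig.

A ≈ 0.105 Å^(-3/2)

Require ∫ |Ψ|² 4πρ² dρ = 1 over the whole domain.
The angular integral contributes 4π, leaving ∫₀^∞ ρ²|Ψ|² dρ.
With ∫₀^∞ ρ^2 e^(−αρ) dρ = 2!/α^3, the integral (without the A² prefactor) comes out to π·a^3.
So A² = (π·a^3)^(−1).
Substituting a = 3.06 gives A² = 0.01111, so A = 0.1054.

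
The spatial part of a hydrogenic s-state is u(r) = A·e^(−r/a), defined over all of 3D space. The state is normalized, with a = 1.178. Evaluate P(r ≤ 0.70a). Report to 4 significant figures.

P ≈ 0.1665

With dV = 4πr²dr, the probability is ∫|u|² dV over r ≤ 0.70a.
A² is fixed by ∫₀^∞ 4πr²|u|² dr = 1, i.e. A² = (π·a^3)^(−1).
In terms of t = r/a (A², 4π and the length scale all cancel between numerator and denominator), P = [∫_{0}^{0.70} t^2·e^(-2·t) dt] / [∫_{0}^{∞} t^2·e^(-2·t) dt].
An antiderivative of t^2·e^(-2·t) is -(2·t^2 + 2·t + 1)·e^(-2·t)/4; evaluating from 0 to 0.70 gives 1/4 - 169·e^(-7/5)/200, while the full integral is 1/4.
The region integral divided by the full integral gives P = 0.16650.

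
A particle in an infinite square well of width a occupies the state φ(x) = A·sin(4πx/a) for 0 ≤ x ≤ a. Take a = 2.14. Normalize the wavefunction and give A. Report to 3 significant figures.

We need A² ∫|f|² dx = 1, taking the integral from 0 to a.
∫|φ|² dx = A²·(a/2).
So A² = (a/2)^(−1).
Plugging in a = 2.14 yields A = 0.9667.

A ≈ 0.967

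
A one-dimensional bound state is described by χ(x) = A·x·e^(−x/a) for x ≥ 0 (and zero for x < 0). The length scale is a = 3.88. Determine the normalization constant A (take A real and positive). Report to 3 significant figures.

A ≈ 0.262

Require ∫ |χ|² dx = 1 over the whole domain.
With ∫₀^∞ x^2 e^(−αx) dx = 2!/α^3, carrying out the integral gives A² · a^3/4.
Substituting a = 3.88 gives A² = 0.06848, so A = 0.2617.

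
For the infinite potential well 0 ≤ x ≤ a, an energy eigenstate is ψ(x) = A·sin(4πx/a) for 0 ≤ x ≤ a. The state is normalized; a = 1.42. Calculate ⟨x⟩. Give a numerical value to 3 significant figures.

⟨x⟩ = ∫ x |ψ|² dx over the full domain.
Evaluating both integrals, ⟨x⟩ = a/2.
Putting a = 1.42 gives 0.7100.

⟨x⟩ ≈ 0.710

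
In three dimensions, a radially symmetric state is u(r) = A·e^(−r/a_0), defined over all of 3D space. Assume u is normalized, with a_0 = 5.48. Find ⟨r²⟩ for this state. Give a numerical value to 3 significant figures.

⟨r²⟩ = ∫ r^2 |u|² 4πr² dr over the full domain.
Using ∫₀^∞ rⁿ e^(−αr) dr = n!/αⁿ⁺¹, evaluating both integrals, ⟨r²⟩ = 3·a_0^2.
Putting a_0 = 5.48 gives 90.09.

⟨r^2⟩ ≈ 90.1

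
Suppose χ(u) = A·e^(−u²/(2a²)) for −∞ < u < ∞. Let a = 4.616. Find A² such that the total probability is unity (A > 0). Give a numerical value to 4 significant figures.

Normalization requires ∫|χ|² du = 1, integrated from −∞ to ∞.
The integral (without the A² prefactor) comes out to √(π)·a.
So A² = (√(π)·a)^(−1).
Plugging in a = 4.616 yields A = 0.34961.

A^2 ≈ 0.1222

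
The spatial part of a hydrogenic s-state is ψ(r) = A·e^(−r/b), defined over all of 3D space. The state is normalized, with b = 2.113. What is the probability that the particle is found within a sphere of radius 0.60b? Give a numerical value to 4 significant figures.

P ≈ 0.1205

With dV = 4πr²dr, the probability is ∫|ψ|² dV over r ≤ 0.60b.
The full normalization integral is A²·[π·b^3] = 1, fixing A².
Let u = r/b; then A², 4π and the length scale all cancel, so P = ∫_{0}^{0.60} u^2·e^(-2·u) du ÷ ∫_{0}^{∞} u^2·e^(-2·u) du.
With ∫ u^2·e^(-2·u) du = -(2·u^2 + 2·u + 1)·e^(-2·u)/4 + C, the region integral is 1/4 - 73·e^(-6/5)/100 and the full one is 1/4.
This evaluates to P = 0.12051.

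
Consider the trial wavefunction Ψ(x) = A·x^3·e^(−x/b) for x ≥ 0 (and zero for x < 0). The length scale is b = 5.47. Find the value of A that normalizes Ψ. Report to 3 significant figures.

A ≈ 0.00110

The normalization condition is ∫|Ψ|² dx = 1 from 0 to ∞.
Recall ∫₀^∞ x^m e^(−x/β) dx = m!·β^(m+1), with Ψ = A·x^3·e^(−x/b), the integral evaluates to A²·[45·b^7/8].
Hence A² = 1/[45·b^7/8].
Plugging in b = 5.47 yields A = 0.001101.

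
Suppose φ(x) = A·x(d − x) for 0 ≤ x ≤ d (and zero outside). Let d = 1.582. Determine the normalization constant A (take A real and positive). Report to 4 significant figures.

A ≈ 1.740

Normalization requires ∫|φ|² dx = 1, integrated from 0 to d.
Carrying out the integral gives A² · d^5/30.
With d = 1.582: A² = 3.0275 and A = 1.7400.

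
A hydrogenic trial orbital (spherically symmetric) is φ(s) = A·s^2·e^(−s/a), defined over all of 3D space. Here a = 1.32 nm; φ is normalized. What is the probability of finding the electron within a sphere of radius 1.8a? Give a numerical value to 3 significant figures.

Integrate the radial probability density 4πs²|φ|² over s ≤ 1.8a.
The full normalization integral is A²·[45·π·a^7/2] = 1, fixing A².
Substituting u = s/a, A², 4π and the length scale all cancel in the ratio: P = ∫_{0}^{1.8} u^6·e^(-2·u) du / ∫_{0}^{∞} u^6·e^(-2·u) du.
Using ∫ u^6·e^(-2·u) du = -(4·u^6 + 12·u^5 + 30·u^4 + 60·u^3 + 90·u^2 + 90·u + 45)·e^(-2·u)/8, the numerator is ≈ 0.41216 and the denominator is 45/8.
This evaluates to P = 0.07327.

P ≈ 0.0733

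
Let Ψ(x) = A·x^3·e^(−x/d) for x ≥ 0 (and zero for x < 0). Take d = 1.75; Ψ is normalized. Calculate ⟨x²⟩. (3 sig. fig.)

⟨x^2⟩ ≈ 42.9

By definition ⟨x²⟩ = ∫ x^2 |Ψ(x)|² dx.
Recall ∫₀^∞ x^m e^(−x/β) dx = m!·β^(m+1), the ratio of the moment integral to the normalization integral gives ⟨x²⟩ = 14·d^2.
Putting d = 1.75 gives 42.88.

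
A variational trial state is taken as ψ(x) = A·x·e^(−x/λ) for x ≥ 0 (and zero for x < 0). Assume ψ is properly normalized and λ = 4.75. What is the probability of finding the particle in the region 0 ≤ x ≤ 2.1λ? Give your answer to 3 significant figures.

|ψ|² is the probability density, so P = ∫_{0}^{2.1λ} |ψ|² dx.
The normalization integral ∫|ψ|²dx over the whole domain equals λ^3/4·A², and A² cancels in the ratio.
In terms of u = x/λ (A² and the length scale cancel between numerator and denominator), P = [∫_{0}^{2.1} u^2·e^(-2·u) du] / [∫_{0}^{∞} u^2·e^(-2·u) du].
With ∫ u^2·e^(-2·u) du = -(2·u^2 + 2·u + 1)·e^(-2·u)/4 + C, the region integral is 1/4 - 701·e^(-21/5)/200 and the full one is 1/4.
Evaluating gives P = 0.7898.

P ≈ 0.790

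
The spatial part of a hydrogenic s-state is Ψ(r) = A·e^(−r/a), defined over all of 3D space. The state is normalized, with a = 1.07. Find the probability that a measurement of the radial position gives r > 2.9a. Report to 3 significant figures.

P ≈ 0.0715

With dV = 4πr²dr, the probability is ∫|Ψ|² dV over r > 2.9a.
A² is fixed by ∫₀^∞ 4πr²|Ψ|² dr = 1, i.e. A² = (π·a^3)^(−1).
Let u = r/a; then A², 4π and the length scale all cancel, so P = ∫_{2.9}^{∞} u^2·e^(-2·u) du ÷ ∫_{0}^{∞} u^2·e^(-2·u) du.
An antiderivative of u^2·e^(-2·u) is -(2·u^2 + 2·u + 1)·e^(-2·u)/4; evaluating from 2.9 to ∞ gives 1181·e^(-29/5)/200, while the full integral is 1/4.
This evaluates to P = 0.07151.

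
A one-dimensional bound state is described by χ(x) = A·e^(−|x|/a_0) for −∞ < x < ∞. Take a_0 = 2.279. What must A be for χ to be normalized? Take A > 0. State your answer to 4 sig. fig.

The normalization condition is ∫|χ|² dx = 1 from −∞ to ∞.
∫|χ|² dx = A²·(a_0).
So A² = (a_0)^(−1).
Substituting a_0 = 2.279 gives A² = 0.43879, so A = 0.66241.

A ≈ 0.6624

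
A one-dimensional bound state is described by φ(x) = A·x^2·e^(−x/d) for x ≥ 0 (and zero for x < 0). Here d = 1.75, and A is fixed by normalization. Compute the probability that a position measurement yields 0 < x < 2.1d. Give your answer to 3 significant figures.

P = ∫_{0}^{2.1d} |φ(x)|² dx.
The normalization integral ∫|φ|²dx over the whole domain equals 3·d^5/4·A², and A² cancels in the ratio.
In terms of u = x/d (A² and the length scale cancel between numerator and denominator), P = [∫_{0}^{2.1} u^4·e^(-2·u) du] / [∫_{0}^{∞} u^4·e^(-2·u) du].
An antiderivative of u^4·e^(-2·u) is -(u^4/2 + u^3 + 3·u^2/2 + 3·u/2 + 3/4)·e^(-2·u); evaluating from 0 to 2.1 gives ≈ 0.30763, while the full integral is 3/4.
Evaluating gives P = 0.4102.

P ≈ 0.410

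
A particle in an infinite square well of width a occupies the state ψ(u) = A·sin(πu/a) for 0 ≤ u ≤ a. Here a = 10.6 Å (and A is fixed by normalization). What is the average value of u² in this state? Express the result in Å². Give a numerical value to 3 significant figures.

⟨u^2⟩ ≈ 31.8 Å^2

By definition ⟨u²⟩ = ∫ u^2 |ψ(u)|² du.
With ∫₀^a sin²(nπu/a) du = a/2, the ratio of the moment integral to the normalization integral gives ⟨u²⟩ = -a^2/(2·π^2) + a^2/3.
With a = 10.6, ⟨u^2⟩ = 31.76.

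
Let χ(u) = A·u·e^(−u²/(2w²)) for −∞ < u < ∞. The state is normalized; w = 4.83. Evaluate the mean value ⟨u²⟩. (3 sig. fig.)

By definition ⟨u²⟩ = ∫ u^2 |χ(u)|² du.
Differentiating ∫e^(−αu²) du = √(π/α) under α to get the higher moments, the ratio of the moment integral to the normalization integral gives ⟨u²⟩ = 3·w^2/2.
Putting w = 4.83 gives 34.99.

⟨u^2⟩ ≈ 35.0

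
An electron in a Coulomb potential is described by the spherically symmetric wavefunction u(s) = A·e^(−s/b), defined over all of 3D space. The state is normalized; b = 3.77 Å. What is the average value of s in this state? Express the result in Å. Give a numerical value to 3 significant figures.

The expectation value is the |u|²-weighted average of s: ∫ s|u|² 4πs² ds.
The ratio of the moment integral to the normalization integral gives ⟨s⟩ = 3·b/2.
Putting b = 3.77 gives 5.655.

⟨s⟩ ≈ 5.66 Å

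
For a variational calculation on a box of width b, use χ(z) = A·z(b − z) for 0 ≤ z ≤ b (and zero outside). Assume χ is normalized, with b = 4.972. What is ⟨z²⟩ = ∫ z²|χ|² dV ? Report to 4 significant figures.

⟨z^2⟩ ≈ 7.063

The expectation value is the |χ|²-weighted average of z^2: ∫ z^2|χ|² dz.
Expanding the polynomial and integrating term by term, since the A² factors cancel between numerator and denominator, ⟨z²⟩ = 2·b^2/7.
Putting b = 4.972 gives 7.0631.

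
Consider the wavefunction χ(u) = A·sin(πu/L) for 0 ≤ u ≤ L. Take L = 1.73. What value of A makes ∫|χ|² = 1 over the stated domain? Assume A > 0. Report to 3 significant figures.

Require ∫ |χ|² du = 1 over the whole domain.
With χ = A·sin(πu/L), the integral evaluates to A²·[L/2].
Substituting L = 1.73 gives A² = 1.156, so A = 1.075.

A ≈ 1.08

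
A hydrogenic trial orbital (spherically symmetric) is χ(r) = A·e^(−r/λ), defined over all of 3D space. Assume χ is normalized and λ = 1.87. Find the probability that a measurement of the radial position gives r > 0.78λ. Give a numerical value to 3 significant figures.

P ≈ 0.794

P = ∫ |χ|² 4πr² dr over r > 0.78λ.
A² is fixed by ∫₀^∞ 4πr²|χ|² dr = 1, i.e. A² = (π·λ^3)^(−1).
In terms of u = r/λ (A², 4π and the length scale all cancel between numerator and denominator), P = [∫_{0.78}^{∞} u^2·e^(-2·u) du] / [∫_{0}^{∞} u^2·e^(-2·u) du].
With ∫ u^2·e^(-2·u) du = -(2·u^2 + 2·u + 1)·e^(-2·u)/4 + C, the region integral is 4721·e^(-39/25)/5000 and the full one is 1/4.
The region integral divided by the full integral gives P = 0.7936.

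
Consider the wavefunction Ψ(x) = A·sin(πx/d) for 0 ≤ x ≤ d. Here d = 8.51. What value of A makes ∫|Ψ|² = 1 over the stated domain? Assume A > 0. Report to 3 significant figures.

The normalization condition is ∫|Ψ|² dx = 1 from 0 to d.
Using sin²θ = (1 − cos 2θ)/2, ∫|Ψ|² dx = A²·(d/2).
Hence A² = 1/[d/2].
Plugging in d = 8.51 yields A = 0.4848.

A ≈ 0.485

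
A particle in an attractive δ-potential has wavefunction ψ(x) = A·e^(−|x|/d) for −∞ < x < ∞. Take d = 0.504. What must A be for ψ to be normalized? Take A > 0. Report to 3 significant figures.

Require ∫ |ψ|² dx = 1 over the whole domain.
With ψ = A·e^(−|x|/d), the integral evaluates to A²·[d].
So A² = (d)^(−1).
Substituting d = 0.504 gives A² = 1.984, so A = 1.409.

A ≈ 1.41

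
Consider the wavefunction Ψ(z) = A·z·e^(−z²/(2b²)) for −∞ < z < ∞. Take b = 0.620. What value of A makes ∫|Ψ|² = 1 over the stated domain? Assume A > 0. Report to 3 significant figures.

A ≈ 2.18

Normalization requires ∫|Ψ|² dz = 1, integrated from −∞ to ∞.
With ∫_{−∞}^{∞} z^(2m) e^(−αz²) dz = (2m−1)!!·√π / (2^m α^(m+1/2)), the integral (without the A² prefactor) comes out to √(π)·b^3/2.
So A² = (√(π)·b^3/2)^(−1).
Substituting b = 0.620 gives A² = 4.735, so A = 2.176.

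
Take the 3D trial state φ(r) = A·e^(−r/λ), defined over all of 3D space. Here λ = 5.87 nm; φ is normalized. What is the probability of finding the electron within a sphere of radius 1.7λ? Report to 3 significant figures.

P = ∫ |φ|² 4πr² dr over r ≤ 1.7λ.
A² is fixed by ∫₀^∞ 4πr²|φ|² dr = 1, i.e. A² = (π·λ^3)^(−1).
In terms of u = r/λ (A², 4π and the length scale all cancel between numerator and denominator), P = [∫_{0}^{1.7} u^2·e^(-2·u) du] / [∫_{0}^{∞} u^2·e^(-2·u) du].
Using ∫ u^2·e^(-2·u) du = -(2·u^2 + 2·u + 1)·e^(-2·u)/4, the numerator is 1/4 - 509·e^(-17/5)/200 and the denominator is 1/4.
Taking the ratio yields P = 0.6603.

P ≈ 0.660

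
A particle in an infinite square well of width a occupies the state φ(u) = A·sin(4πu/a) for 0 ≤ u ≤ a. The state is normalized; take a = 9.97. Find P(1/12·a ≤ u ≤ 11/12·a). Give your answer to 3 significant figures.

P ≈ 0.902

The probability is P = ∫ |φ|² du over [1/12·a, 11/12·a].
Since A² = 1/(a/2), this is the region integral divided by the full normalization integral.
Substituting t = u/a, A² and the length scale cancel in the ratio: P = ∫_{1/12}^{11/12} sin(4·π·t)^2 dt / ∫_{0}^{1} sin(4·π·t)^2 dt.
Using ∫ sin(4·π·t)^2 dt = t/2 - sin(4·π·t)·cos(4·π·t)/(8·π), the numerator is √(3)/(16·π) + 5/12 and the denominator is 1/2.
Evaluating gives P = √(3)/(8·π) + 5/6.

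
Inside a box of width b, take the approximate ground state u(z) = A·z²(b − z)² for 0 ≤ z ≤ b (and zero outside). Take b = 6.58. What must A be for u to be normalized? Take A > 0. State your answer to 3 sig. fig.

Require ∫ |u|² dz = 1 over the whole domain.
Expanding the polynomial and integrating term by term, ∫|u|² dz = A²·(b^9/630).
Setting this equal to 1 gives A² = 1/(b^9/630).
With b = 6.58: A² = 0.00002725 and A = 0.005220.

A ≈ 0.00522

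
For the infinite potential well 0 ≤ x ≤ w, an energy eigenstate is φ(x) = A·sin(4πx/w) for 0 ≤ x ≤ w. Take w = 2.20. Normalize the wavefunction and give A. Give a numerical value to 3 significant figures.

A ≈ 0.953

The normalization condition is ∫|φ|² dx = 1 from 0 to w.
∫|φ|² dx = A²·(w/2).
Hence A² = 1/[w/2].
Substituting w = 2.20 gives A² = 0.9091, so A = 0.9535.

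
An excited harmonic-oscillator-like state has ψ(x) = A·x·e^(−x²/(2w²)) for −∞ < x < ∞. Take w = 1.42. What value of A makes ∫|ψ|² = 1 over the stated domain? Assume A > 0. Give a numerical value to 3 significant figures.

A ≈ 0.628

Normalization requires ∫|ψ|² dx = 1, integrated from −∞ to ∞.
Using the Gaussian integral ∫_{−∞}^{∞} e^(−αx²) dx = √(π/α), carrying out the integral gives A² · √(π)·w^3/2.
Plugging in w = 1.42 yields A = 0.6278.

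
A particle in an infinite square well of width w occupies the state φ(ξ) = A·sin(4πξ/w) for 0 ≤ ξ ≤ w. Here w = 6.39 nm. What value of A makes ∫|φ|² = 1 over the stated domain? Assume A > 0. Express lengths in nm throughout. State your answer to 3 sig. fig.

A ≈ 0.559 nm^(-1/2)

Normalization requires ∫|φ|² dξ = 1, integrated from 0 to w.
∫|φ|² dξ = A²·(w/2).
Hence A² = 1/[w/2].
Substituting w = 6.39 gives A² = 0.3130, so A = 0.5595.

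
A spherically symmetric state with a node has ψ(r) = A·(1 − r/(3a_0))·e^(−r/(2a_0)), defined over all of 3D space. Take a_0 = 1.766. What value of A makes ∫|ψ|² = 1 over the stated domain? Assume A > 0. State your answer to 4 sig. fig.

The normalization condition is ∫|ψ|² 4πr² dr = 1 from 0 to ∞.
Recall ∫₀^∞ r^m e^(−r/β) dr = m!·β^(m+1), the integral (without the A² prefactor) comes out to 8·π·a_0^3/3.
So A² = (8·π·a_0^3/3)^(−1).
Substituting a_0 = 1.766 gives A² = 0.021673, so A = 0.14722.

A ≈ 0.1472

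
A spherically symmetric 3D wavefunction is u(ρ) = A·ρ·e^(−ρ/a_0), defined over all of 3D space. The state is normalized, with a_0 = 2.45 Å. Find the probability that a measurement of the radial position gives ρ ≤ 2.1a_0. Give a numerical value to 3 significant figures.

P = ∫ |u|² 4πρ² dρ over ρ ≤ 2.1a_0.
Normalization gives A² = 1/(3·π·a_0^5).
Substituting t = ρ/a_0, A², 4π and the length scale all cancel in the ratio: P = ∫_{0}^{2.1} t^4·e^(-2·t) dt / ∫_{0}^{∞} t^4·e^(-2·t) dt.
With ∫ t^4·e^(-2·t) dt = -(t^4/2 + t^3 + 3·t^2/2 + 3·t/2 + 3/4)·e^(-2·t) + C, the region integral is ≈ 0.30763 and the full one is 3/4.
The region integral divided by the full integral gives P = 0.4102.

P ≈ 0.410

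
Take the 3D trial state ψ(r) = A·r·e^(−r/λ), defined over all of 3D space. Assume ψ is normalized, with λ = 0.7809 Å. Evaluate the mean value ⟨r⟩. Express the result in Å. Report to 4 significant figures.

By definition ⟨r⟩ = ∫ r |ψ(r)|² 4πr² dr.
Recall ∫₀^∞ r^m e^(−r/β) dr = m!·β^(m+1), since the A² factors cancel between numerator and denominator, ⟨r⟩ = 5·λ/2.
With λ = 0.7809, ⟨r⟩ = 1.9523.

⟨r⟩ ≈ 1.952 Å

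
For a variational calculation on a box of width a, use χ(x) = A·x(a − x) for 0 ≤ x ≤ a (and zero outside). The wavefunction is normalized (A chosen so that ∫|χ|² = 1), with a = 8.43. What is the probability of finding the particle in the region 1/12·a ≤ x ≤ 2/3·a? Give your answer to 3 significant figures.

P ≈ 0.785

The probability is P = ∫ |χ|² dx over [1/12·a, 2/3·a].
With A² fixed by ∫|χ|² = 1, i.e. A² = (a^5/30)^(−1), substitute and integrate.
In terms of u = x/a (A² and the length scale cancel between numerator and denominator), P = [∫_{1/12}^{2/3} u^2·(1 - u)^2 du] / [∫_{0}^{1} u^2·(1 - u)^2 du].
An antiderivative of u^2·(1 - u)^2 is u^3·(6·u^2 - 15·u + 10)/30; evaluating from 1/12 to 2/3 gives ≈ 0.026168, while the full integral is 1/30.
The result is P = 0.7850.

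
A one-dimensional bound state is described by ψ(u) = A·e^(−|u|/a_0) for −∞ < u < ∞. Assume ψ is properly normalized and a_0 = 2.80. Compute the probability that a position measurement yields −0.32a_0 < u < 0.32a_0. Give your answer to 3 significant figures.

P = ∫_{−0.32a_0}^{0.32a_0} |ψ(u)|² du.
Since A² = 1/(a_0), this is the region integral divided by the full normalization integral.
By symmetry take twice the u ≥ 0 contribution in numerator and denominator; the 2's cancel. Substituting t = u/a_0, A² and the length scale cancel in the ratio: P = ∫_{0}^{0.32} e^(-2·t) dt / ∫_{0}^{∞} e^(-2·t) dt.
Using ∫ e^(-2·t) dt = -e^(-2·t)/2, the numerator is 1/2 - e^(-16/25)/2 and the denominator is 1/2.
Evaluating gives P = 0.4727.

P ≈ 0.473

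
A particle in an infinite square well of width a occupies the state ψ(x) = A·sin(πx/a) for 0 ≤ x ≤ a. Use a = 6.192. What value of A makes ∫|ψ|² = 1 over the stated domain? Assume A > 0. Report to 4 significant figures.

Require ∫ |ψ|² dx = 1 over the whole domain.
With ∫₀^a sin²(nπx/a) dx = a/2, carrying out the integral gives A² · a/2.
Plugging in a = 6.192 yields A = 0.56833.

A ≈ 0.5683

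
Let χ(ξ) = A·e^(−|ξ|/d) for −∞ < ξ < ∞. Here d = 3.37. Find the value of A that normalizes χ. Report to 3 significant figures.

The normalization condition is ∫|χ|² dξ = 1 from −∞ to ∞.
Recall ∫₀^∞ ξ^m e^(−ξ/β) dξ = m!·β^(m+1), carrying out the integral gives A² · d.
Setting this equal to 1 gives A² = 1/(d).
Plugging in d = 3.37 yields A = 0.5447.

A ≈ 0.545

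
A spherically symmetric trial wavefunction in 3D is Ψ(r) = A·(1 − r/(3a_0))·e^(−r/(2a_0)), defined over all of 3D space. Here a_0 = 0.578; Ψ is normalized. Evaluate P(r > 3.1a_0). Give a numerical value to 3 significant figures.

P = ∫ |Ψ|² 4πr² dr over r > 3.1a_0.
Normalization gives A² = 1/(8·π·a_0^3/3).
In terms of u = r/a_0 (A², 4π and the length scale all cancel between numerator and denominator), P = [∫_{3.1}^{∞} u^2·(1 - u/3)^2·e^(-u) du] / [∫_{0}^{∞} u^2·(1 - u/3)^2·e^(-u) du].
With ∫ u^2·(1 - u/3)^2·e^(-u) du = (-u^4 + 2·u^3 - 3·u^2 - 6·u - 6)·e^(-u)/9 + C, the region integral is ≈ 0.43147 and the full one is 2/3.
Taking the ratio yields P = 0.6472.

P ≈ 0.647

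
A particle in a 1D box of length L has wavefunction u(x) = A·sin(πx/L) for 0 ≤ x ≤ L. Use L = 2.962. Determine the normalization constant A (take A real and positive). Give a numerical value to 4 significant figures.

We need A² ∫|f|² dx = 1, taking the integral from 0 to L.
With ∫₀^L sin²(nπx/L) dx = L/2, with u = A·sin(πx/L), the integral evaluates to A²·[L/2].
Substituting L = 2.962 gives A² = 0.67522, so A = 0.82172.

A ≈ 0.8217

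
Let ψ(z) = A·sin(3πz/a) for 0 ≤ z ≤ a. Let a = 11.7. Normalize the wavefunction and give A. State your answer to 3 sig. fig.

We need A² ∫|f|² dz = 1, taking the integral from 0 to a.
Using sin²θ = (1 − cos 2θ)/2, carrying out the integral gives A² · a/2.
Setting this equal to 1 gives A² = 1/(a/2).
Plugging in a = 11.7 yields A = 0.4134.

A ≈ 0.413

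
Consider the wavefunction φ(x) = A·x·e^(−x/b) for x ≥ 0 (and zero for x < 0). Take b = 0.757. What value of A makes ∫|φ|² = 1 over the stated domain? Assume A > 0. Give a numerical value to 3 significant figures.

Normalization requires ∫|φ|² dx = 1, integrated from 0 to ∞.
With φ = A·x·e^(−x/b), the integral evaluates to A²·[b^3/4].
Setting this equal to 1 gives A² = 1/(b^3/4).
Substituting b = 0.757 gives A² = 9.221, so A = 3.037.

A ≈ 3.04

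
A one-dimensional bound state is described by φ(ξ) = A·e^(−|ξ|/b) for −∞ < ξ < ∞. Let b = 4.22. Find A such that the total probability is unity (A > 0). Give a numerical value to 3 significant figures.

A ≈ 0.487

We need A² ∫|f|² dξ = 1, taking the integral from −∞ to ∞.
∫|φ|² dξ = A²·(b).
Plugging in b = 4.22 yields A = 0.4868.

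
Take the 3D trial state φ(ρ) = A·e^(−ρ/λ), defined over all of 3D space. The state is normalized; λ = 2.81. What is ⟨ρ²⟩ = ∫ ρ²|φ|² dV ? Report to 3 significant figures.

The expectation value is the |φ|²-weighted average of ρ^2: ∫ ρ^2|φ|² 4πρ² dρ.
Using ∫₀^∞ ρⁿ e^(−αρ) dρ = n!/αⁿ⁺¹, evaluating both integrals, ⟨ρ²⟩ = 3·λ^2.
With λ = 2.81, ⟨ρ^2⟩ = 23.69.

⟨ρ^2⟩ ≈ 23.7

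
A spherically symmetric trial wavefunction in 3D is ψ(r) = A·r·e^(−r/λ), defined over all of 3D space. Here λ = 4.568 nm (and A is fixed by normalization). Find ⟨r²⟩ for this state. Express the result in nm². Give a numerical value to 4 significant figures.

⟨r^2⟩ ≈ 156.5 nm^2

⟨r²⟩ = ∫ r^2 |ψ|² 4πr² dr over the full domain.
Using ∫₀^∞ rⁿ e^(−αr) dr = n!/αⁿ⁺¹, since the A² factors cancel between numerator and denominator, ⟨r²⟩ = 15·λ^2/2.
Putting λ = 4.568 gives 156.50.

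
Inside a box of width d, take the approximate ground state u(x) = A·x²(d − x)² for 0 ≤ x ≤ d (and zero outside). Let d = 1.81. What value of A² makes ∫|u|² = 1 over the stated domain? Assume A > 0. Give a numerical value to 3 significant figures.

A^2 ≈ 3.02

We need A² ∫|f|² dx = 1, taking the integral from 0 to d.
Carrying out the integral gives A² · d^9/630.
Hence A² = 1/[d^9/630].
Plugging in d = 1.81 yields A = 1.738.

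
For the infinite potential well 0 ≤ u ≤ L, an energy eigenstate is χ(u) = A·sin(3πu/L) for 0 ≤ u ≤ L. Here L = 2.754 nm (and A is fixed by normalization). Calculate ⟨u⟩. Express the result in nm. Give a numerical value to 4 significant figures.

By definition ⟨u⟩ = ∫ u |χ(u)|² du.
Using sin²θ = (1 − cos 2θ)/2, since the A² factors cancel between numerator and denominator, ⟨u⟩ = L/2.
Putting L = 2.754 gives 1.3770.

⟨u⟩ ≈ 1.377 nm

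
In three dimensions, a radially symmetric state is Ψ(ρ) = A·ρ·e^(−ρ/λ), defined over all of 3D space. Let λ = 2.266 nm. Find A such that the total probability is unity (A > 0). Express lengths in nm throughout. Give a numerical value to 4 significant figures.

A ≈ 0.04214 nm^(-5/2)

The normalization condition is ∫|Ψ|² 4πρ² dρ = 1 from 0 to ∞.
The angular integral contributes 4π, leaving ∫₀^∞ ρ²|Ψ|² dρ.
Carrying out the integral gives A² · 3·π·λ^5.
Hence A² = 1/[3·π·λ^5].
Substituting λ = 2.266 gives A² = 0.0017759, so A = 0.042142.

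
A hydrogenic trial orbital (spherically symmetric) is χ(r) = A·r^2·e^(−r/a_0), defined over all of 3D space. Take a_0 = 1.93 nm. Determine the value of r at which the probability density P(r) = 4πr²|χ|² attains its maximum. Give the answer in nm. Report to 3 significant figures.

Set d/dr [P(r) = 4πr²|χ|²] = 0 and solve for r > 0.
Solving yields r = 3·a_0.
With a_0 = 1.93, the most probable radial distance is 5.790 nm.

r ≈ 5.79 nm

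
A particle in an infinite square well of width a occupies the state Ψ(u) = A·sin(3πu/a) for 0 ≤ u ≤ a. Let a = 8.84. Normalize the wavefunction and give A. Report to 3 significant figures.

A ≈ 0.476

Normalization requires ∫|Ψ|² du = 1, integrated from 0 to a.
With Ψ = A·sin(3πu/a), the integral evaluates to A²·[a/2].
Substituting a = 8.84 gives A² = 0.2262, so A = 0.4757.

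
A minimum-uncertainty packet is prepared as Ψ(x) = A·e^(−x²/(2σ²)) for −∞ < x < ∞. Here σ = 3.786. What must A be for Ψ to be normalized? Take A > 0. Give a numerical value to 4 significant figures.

The normalization condition is ∫|Ψ|² dx = 1 from −∞ to ∞.
Carrying out the integral gives A² · √(π)·σ.
So A² = (√(π)·σ)^(−1).
Substituting σ = 3.786 gives A² = 0.14902, so A = 0.38603.

A ≈ 0.3860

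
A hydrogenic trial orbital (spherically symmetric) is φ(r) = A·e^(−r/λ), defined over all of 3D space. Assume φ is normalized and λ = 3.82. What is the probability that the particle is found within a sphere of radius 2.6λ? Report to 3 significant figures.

P ≈ 0.891

Integrate the radial probability density 4πr²|φ|² over r ≤ 2.6λ.
A² is fixed by ∫₀^∞ 4πr²|φ|² dr = 1, i.e. A² = (π·λ^3)^(−1).
Let u = r/λ; then A², 4π and the length scale all cancel, so P = ∫_{0}^{2.6} u^2·e^(-2·u) du ÷ ∫_{0}^{∞} u^2·e^(-2·u) du.
An antiderivative of u^2·e^(-2·u) is -(2·u^2 + 2·u + 1)·e^(-2·u)/4; evaluating from 0 to 2.6 gives 1/4 - 493·e^(-26/5)/100, while the full integral is 1/4.
This evaluates to P = 0.8912.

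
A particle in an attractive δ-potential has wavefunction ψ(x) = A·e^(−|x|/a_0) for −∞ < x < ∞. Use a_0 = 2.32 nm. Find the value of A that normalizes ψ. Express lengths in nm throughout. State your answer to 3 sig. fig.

We need A² ∫|f|² dx = 1, taking the integral from −∞ to ∞.
Using ∫₀^∞ xⁿ e^(−αx) dx = n!/αⁿ⁺¹, with ψ = A·e^(−|x|/a_0), the integral evaluates to A²·[a_0].
Plugging in a_0 = 2.32 yields A = 0.6565.

A ≈ 0.657 nm^(-1/2)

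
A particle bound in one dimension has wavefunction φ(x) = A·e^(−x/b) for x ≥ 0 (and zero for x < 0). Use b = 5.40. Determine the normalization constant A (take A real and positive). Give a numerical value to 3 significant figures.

Normalization requires ∫|φ|² dx = 1, integrated from 0 to ∞.
With ∫₀^∞ x^0 e^(−αx) dx = 0!/α^1, ∫|φ|² dx = A²·(b/2).
Plugging in b = 5.40 yields A = 0.6086.

A ≈ 0.609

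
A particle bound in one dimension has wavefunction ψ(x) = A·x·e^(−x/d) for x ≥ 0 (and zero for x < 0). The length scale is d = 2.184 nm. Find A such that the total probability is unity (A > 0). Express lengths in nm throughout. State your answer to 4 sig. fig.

Require ∫ |ψ|² dx = 1 over the whole domain.
Recall ∫₀^∞ x^m e^(−x/β) dx = m!·β^(m+1), with ψ = A·x·e^(−x/d), the integral evaluates to A²·[d^3/4].
Hence A² = 1/[d^3/4].
Substituting d = 2.184 gives A² = 0.38397, so A = 0.61966.

A ≈ 0.6197 nm^(-3/2)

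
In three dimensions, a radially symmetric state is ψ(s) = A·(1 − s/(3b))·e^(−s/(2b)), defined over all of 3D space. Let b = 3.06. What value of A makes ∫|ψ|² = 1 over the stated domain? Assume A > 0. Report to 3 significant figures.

A ≈ 0.0645

The normalization condition is ∫|ψ|² 4πs² ds = 1 from 0 to ∞.
Using ∫₀^∞ sⁿ e^(−αs) ds = n!/αⁿ⁺¹, ∫|ψ|² 4πs² ds = A²·(8·π·b^3/3).
Substituting b = 3.06 gives A² = 0.004166, so A = 0.06454.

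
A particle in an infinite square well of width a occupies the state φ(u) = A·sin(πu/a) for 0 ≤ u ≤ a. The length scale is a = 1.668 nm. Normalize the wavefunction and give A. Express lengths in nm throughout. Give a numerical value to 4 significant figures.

Normalization requires ∫|φ|² du = 1, integrated from 0 to a.
With ∫₀^a sin²(nπu/a) du = a/2, carrying out the integral gives A² · a/2.
Plugging in a = 1.668 yields A = 1.0950.

A ≈ 1.095 nm^(-1/2)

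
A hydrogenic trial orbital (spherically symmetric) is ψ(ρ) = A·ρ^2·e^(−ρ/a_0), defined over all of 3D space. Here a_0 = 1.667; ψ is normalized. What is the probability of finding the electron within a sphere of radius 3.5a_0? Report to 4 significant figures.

P ≈ 0.5503

With dV = 4πρ²dρ, the probability is ∫|ψ|² dV over ρ ≤ 3.5a_0.
Normalization gives A² = 1/(45·π·a_0^7/2).
Substituting u = ρ/a_0, A², 4π and the length scale all cancel in the ratio: P = ∫_{0}^{3.5} u^6·e^(-2·u) du / ∫_{0}^{∞} u^6·e^(-2·u) du.
Using ∫ u^6·e^(-2·u) du = -(4·u^6 + 12·u^5 + 30·u^4 + 60·u^3 + 90·u^2 + 90·u + 45)·e^(-2·u)/8, the numerator is ≈ 3.09538 and the denominator is 45/8.
The region integral divided by the full integral gives P = 0.55029.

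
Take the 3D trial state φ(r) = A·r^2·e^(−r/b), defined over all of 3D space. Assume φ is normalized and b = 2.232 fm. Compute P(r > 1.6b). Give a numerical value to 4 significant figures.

P ≈ 0.9554

Integrate the radial probability density 4πr²|φ|² over r > 1.6b.
A² is fixed by ∫₀^∞ 4πr²|φ|² dr = 1, i.e. A² = (45·π·b^7/2)^(−1).
In terms of u = r/b (A², 4π and the length scale all cancel between numerator and denominator), P = [∫_{1.6}^{∞} u^6·e^(-2·u) du] / [∫_{0}^{∞} u^6·e^(-2·u) du].
An antiderivative of u^6·e^(-2·u) is -(4·u^6 + 12·u^5 + 30·u^4 + 60·u^3 + 90·u^2 + 90·u + 45)·e^(-2·u)/8; evaluating from 1.6 to ∞ gives ≈ 5.37402, while the full integral is 45/8.
This evaluates to P = 0.95538.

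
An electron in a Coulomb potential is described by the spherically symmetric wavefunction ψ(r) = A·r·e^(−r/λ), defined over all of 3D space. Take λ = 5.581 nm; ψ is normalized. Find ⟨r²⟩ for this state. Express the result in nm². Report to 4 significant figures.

⟨r^2⟩ ≈ 233.6 nm^2

⟨r²⟩ = ∫ r^2 |ψ|² 4πr² dr over the full domain.
Since the A² factors cancel between numerator and denominator, ⟨r²⟩ = 15·λ^2/2.
With λ = 5.581, ⟨r^2⟩ = 233.61.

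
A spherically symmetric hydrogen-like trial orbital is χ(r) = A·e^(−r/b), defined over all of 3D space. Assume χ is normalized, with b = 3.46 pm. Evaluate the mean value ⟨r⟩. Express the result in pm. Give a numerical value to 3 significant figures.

⟨r⟩ ≈ 5.19 pm

By definition ⟨r⟩ = ∫ r |χ(r)|² 4πr² dr.
Since the A² factors cancel between numerator and denominator, ⟨r⟩ = 3·b/2.
Putting b = 3.46 gives 5.190.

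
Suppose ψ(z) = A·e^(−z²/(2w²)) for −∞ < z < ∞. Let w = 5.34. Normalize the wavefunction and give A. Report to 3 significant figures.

A ≈ 0.325

Require ∫ |ψ|² dz = 1 over the whole domain.
With ∫_{−∞}^{∞} z^(2m) e^(−αz²) dz = (2m−1)!!·√π / (2^m α^(m+1/2)), the integral (without the A² prefactor) comes out to √(π)·w.
Plugging in w = 5.34 yields A = 0.3250.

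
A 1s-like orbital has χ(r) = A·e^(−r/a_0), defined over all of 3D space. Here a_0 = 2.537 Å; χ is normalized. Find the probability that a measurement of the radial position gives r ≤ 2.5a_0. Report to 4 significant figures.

Integrate the radial probability density 4πr²|χ|² over r ≤ 2.5a_0.
A² is fixed by ∫₀^∞ 4πr²|χ|² dr = 1, i.e. A² = (π·a_0^3)^(−1).
In terms of u = r/a_0 (A², 4π and the length scale all cancel between numerator and denominator), P = [∫_{0}^{2.5} u^2·e^(-2·u) du] / [∫_{0}^{∞} u^2·e^(-2·u) du].
With ∫ u^2·e^(-2·u) du = -(2·u^2 + 2·u + 1)·e^(-2·u)/4 + C, the region integral is 1/4 - 37·e^(-5)/8 and the full one is 1/4.
Taking the ratio yields P = 0.87535.

P ≈ 0.8753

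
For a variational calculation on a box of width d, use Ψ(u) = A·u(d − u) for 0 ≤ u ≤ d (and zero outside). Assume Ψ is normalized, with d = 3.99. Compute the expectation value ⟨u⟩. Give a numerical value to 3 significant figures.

⟨u⟩ = ∫ u |Ψ|² du over the full domain.
Since the A² factors cancel between numerator and denominator, ⟨u⟩ = d/2.
With d = 3.99, ⟨u⟩ = 1.995.

⟨u⟩ ≈ 2.00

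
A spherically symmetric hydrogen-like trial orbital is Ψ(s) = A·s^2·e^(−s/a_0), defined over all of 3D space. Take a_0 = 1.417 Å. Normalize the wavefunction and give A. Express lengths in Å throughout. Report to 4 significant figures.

A ≈ 0.03512 Å^(-7/2)

Normalization requires ∫|Ψ|² 4πs² ds = 1, integrated from 0 to ∞.
The angular integral contributes 4π, leaving ∫₀^∞ s²|Ψ|² ds.
With ∫₀^∞ s^6 e^(−αs) ds = 6!/α^7, with Ψ = A·s^2·e^(−s/a_0), the integral evaluates to A²·[45·π·a_0^7/2].
So A² = (45·π·a_0^7/2)^(−1).
With a_0 = 1.417: A² = 0.0012333 and A = 0.035119.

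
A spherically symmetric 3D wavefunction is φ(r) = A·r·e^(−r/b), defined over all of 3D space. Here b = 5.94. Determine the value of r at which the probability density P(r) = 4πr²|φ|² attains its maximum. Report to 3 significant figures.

Differentiate P(r) = 4πr²|φ|² with respect to r and set to zero.
This gives r = 2·b.
With b = 5.94, the most probable radial distance is 11.88.

r ≈ 11.9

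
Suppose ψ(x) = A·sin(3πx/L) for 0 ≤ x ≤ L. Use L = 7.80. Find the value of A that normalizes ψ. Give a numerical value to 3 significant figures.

A ≈ 0.506

The normalization condition is ∫|ψ|² dx = 1 from 0 to L.
With ∫₀^L sin²(nπx/L) dx = L/2, carrying out the integral gives A² · L/2.
Setting this equal to 1 gives A² = 1/(L/2).
Substituting L = 7.80 gives A² = 0.2564, so A = 0.5064.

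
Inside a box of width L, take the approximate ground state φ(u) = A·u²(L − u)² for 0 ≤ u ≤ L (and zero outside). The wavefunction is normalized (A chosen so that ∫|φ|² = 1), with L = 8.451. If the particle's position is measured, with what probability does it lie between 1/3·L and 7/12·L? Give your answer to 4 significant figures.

P ≈ 0.5528

The probability is P = ∫ |φ|² du over [1/3·L, 7/12·L].
With A² fixed by ∫|φ|² = 1, i.e. A² = (L^9/630)^(−1), substitute and integrate.
Substituting t = u/L, A² and the length scale cancel in the ratio: P = ∫_{1/3}^{7/12} t^4·(1 - t)^4 dt / ∫_{0}^{1} t^4·(1 - t)^4 dt.
With ∫ t^4·(1 - t)^4 dt = t^5·(70·t^4 - 315·t^3 + 540·t^2 - 420·t + 126)/630 + C, the region integral is ≈ 0.000877499 and the full one is 1/630.
The result is P = 0.55282.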